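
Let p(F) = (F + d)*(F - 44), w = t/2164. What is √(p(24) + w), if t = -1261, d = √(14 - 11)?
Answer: √(-562629721 - 23414480*√3)/1082 ≈ 22.699*I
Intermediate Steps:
d = √3 ≈ 1.7320
w = -1261/2164 ≈ -0.58272
p(F) = (-44 + F)*(F + √3) (p(F) = (F + √3)*(F - 44) = (F + √3)*(-44 + F) = (-44 + F)*(F + √3))
√(p(24) + w) = √((24² - 44*24 - 44*√3 + 24*√3) - 1261/2164) = √((576 - 1056 - 44*√3 + 24*√3) - 1261/2164) = √((-480 - 20*√3) - 1261/2164) = √(-1039981/2164 - 20*√3)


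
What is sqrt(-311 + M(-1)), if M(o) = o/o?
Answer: I*sqrt(310) ≈ 17.607*I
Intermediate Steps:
M(o) = 1
sqrt(-311 + M(-1)) = sqrt(-311 + 1) = sqrt(-310) = I*sqrt(310)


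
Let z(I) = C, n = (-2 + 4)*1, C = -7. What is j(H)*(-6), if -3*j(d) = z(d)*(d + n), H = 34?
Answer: -504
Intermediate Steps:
n = 2 (n = 2*1 = 2)
z(I) = -7
j(d) = 14/3 + 7*d/3 (j(d) = -(-7)*(d + 2)/3 = -(-7)*(2 + d)/3 = -(-14 - 7*d)/3 = 14/3 + 7*d/3)
j(H)*(-6) = (14/3 + (7/3)*34)*(-6) = (14/3 + 238/3)*(-6) = 84*(-6) = -504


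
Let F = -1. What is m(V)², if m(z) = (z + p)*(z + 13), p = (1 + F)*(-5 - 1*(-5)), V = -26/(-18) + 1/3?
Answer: 4528384/6561 ≈ 690.20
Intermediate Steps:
V = 16/9 (V = -26*(-1/18) + 1*(⅓) = 13/9 + ⅓ = 16/9 ≈ 1.7778)
p = 0 (p = (1 - 1)*(-5 - 1*(-5)) = 0*(-5 + 5) = 0*0 = 0)
m(z) = z*(13 + z) (m(z) = (z + 0)*(z + 13) = z*(13 + z))
m(V)² = (16*(13 + 16/9)/9)² = ((16/9)*(133/9))² = (2128/81)² = 4528384/6561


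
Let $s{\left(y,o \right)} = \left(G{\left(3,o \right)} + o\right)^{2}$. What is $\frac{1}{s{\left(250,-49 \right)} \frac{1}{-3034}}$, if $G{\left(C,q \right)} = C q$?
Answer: $- \frac{1517}{19208} \approx -0.078977$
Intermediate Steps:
$s{\left(y,o \right)} = 16 o^{2}$ ($s{\left(y,o \right)} = \left(3 o + o\right)^{2} = \left(4 o\right)^{2} = 16 o^{2}$)
$\frac{1}{s{\left(250,-49 \right)} \frac{1}{-3034}} = \frac{1}{16 \left(-49\right)^{2} \frac{1}{-3034}} = \frac{1}{16 \cdot 2401 \left(- \frac{1}{3034}\right)} = \frac{1}{38416 \left(- \frac{1}{3034}\right)} = \frac{1}{- \frac{19208}{1517}} = - \frac{1517}{19208}$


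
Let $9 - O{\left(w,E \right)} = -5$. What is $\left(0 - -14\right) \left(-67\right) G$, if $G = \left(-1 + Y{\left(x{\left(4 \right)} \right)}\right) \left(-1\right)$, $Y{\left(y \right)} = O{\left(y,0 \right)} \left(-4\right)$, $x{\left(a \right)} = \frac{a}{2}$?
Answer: $-53466$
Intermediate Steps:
$x{\left(a \right)} = \frac{a}{2}$ ($x{\left(a \right)} = a \frac{1}{2} = \frac{a}{2}$)
$O{\left(w,E \right)} = 14$ ($O{\left(w,E \right)} = 9 - -5 = 9 + 5 = 14$)
$Y{\left(y \right)} = -56$ ($Y{\left(y \right)} = 14 \left(-4\right) = -56$)
$G = 57$ ($G = \left(-1 - 56\right) \left(-1\right) = \left(-57\right) \left(-1\right) = 57$)
$\left(0 - -14\right) \left(-67\right) G = \left(0 - -14\right) \left(-67\right) 57 = \left(0 + 14\right) \left(-67\right) 57 = 14 \left(-67\right) 57 = \left(-938\right) 57 = -53466$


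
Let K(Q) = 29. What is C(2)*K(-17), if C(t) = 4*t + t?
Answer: 290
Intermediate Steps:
C(t) = 5*t
C(2)*K(-17) = (5*2)*29 = 10*29 = 290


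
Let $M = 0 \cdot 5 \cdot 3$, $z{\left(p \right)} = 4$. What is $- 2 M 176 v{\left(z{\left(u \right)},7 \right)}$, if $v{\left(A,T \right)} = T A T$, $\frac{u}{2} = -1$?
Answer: $0$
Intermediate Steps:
$u = -2$ ($u = 2 \left(-1\right) = -2$)
$v{\left(A,T \right)} = A T^{2}$ ($v{\left(A,T \right)} = A T T = A T^{2}$)
$M = 0$ ($M = 0 \cdot 3 = 0$)
$- 2 M 176 v{\left(z{\left(u \right)},7 \right)} = \left(-2\right) 0 \cdot 176 \cdot 4 \cdot 7^{2} = 0 \cdot 176 \cdot 4 \cdot 49 = 0 \cdot 196 = 0$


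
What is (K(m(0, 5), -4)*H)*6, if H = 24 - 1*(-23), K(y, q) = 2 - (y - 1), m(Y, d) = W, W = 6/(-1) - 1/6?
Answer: 2585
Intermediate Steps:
W = -37/6 (W = 6*(-1) - 1*1/6 = -6 - 1/6 = -37/6 ≈ -6.1667)
m(Y, d) = -37/6
K(y, q) = 3 - y (K(y, q) = 2 - (-1 + y) = 2 + (1 - y) = 3 - y)
H = 47 (H = 24 + 23 = 47)
(K(m(0, 5), -4)*H)*6 = ((3 - 1*(-37/6))*47)*6 = ((3 + 37/6)*47)*6 = ((55/6)*47)*6 = (2585/6)*6 = 2585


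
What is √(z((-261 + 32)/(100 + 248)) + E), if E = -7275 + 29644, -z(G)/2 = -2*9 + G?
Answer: √678373626/174 ≈ 149.69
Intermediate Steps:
z(G) = 36 - 2*G (z(G) = -2*(-2*9 + G) = -2*(-18 + G) = 36 - 2*G)
E = 22369
√(z((-261 + 32)/(100 + 248)) + E) = √((36 - 2*(-261 + 32)/(100 + 248)) + 22369) = √((36 - (-458)/348) + 22369) = √((36 - 2*(-229/348)) + 22369) = √((36 + 229/174) + 22369) = √(6493/174 + 22369) = √(3898699/174) = √678373626/174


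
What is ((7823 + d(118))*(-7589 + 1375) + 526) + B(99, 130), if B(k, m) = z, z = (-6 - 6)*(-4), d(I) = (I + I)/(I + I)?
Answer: -48617762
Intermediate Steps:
d(I) = 1 (d(I) = (2*I)/((2*I)) = (2*I)*(1/(2*I)) = 1)
z = 48 (z = -12*(-4) = 48)
B(k, m) = 48
((7823 + d(118))*(-7589 + 1375) + 526) + B(99, 130) = ((7823 + 1)*(-7589 + 1375) + 526) + 48 = (7824*(-6214) + 526) + 48 = (-48618336 + 526) + 48 = -48617810 + 48 = -48617762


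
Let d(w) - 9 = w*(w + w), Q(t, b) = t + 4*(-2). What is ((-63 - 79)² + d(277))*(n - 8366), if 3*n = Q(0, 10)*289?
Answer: -1586408570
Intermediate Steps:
Q(t, b) = -8 + t (Q(t, b) = t - 8 = -8 + t)
d(w) = 9 + 2*w² (d(w) = 9 + w*(w + w) = 9 + w*(2*w) = 9 + 2*w²)
n = -2312/3 (n = ((-8 + 0)*289)/3 = (-8*289)/3 = (⅓)*(-2312) = -2312/3 ≈ -770.67)
((-63 - 79)² + d(277))*(n - 8366) = ((-63 - 79)² + (9 + 2*277²))*(-2312/3 - 8366) = ((-142)² + (9 + 2*76729))*(-27410/3) = (20164 + (9 + 153458))*(-27410/3) = (20164 + 153467)*(-27410/3) = 173631*(-27410/3) = -1586408570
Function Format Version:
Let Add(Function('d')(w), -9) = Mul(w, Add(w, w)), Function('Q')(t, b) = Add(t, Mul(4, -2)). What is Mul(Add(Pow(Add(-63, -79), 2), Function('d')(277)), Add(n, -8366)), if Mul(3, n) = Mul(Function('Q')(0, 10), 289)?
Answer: -1586408570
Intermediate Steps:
Function('Q')(t, b) = Add(-8, t) (Function('Q')(t, b) = Add(t, -8) = Add(-8, t))
Function('d')(w) = Add(9, Mul(2, Pow(w, 2))) (Function('d')(w) = Add(9, Mul(w, Add(w, w))) = Add(9, Mul(w, Mul(2, w))) = Add(9, Mul(2, Pow(w, 2))))
n = Rational(-2312, 3) (n = Mul(Rational(1, 3), Mul(Add(-8, 0), 289)) = Mul(Rational(1, 3), Mul(-8, 289)) = Mul(Rational(1, 3), -2312) = Rational(-2312, 3) ≈ -770.67)
Mul(Add(Pow(Add(-63, -79), 2), Function('d')(277)), Add(n, -8366)) = Mul(Add(Pow(Add(-63, -79), 2), Add(9, Mul(2, Pow(277, 2)))), Add(Rational(-2312, 3), -8366)) = Mul(Add(Pow(-142, 2), Add(9, Mul(2, 76729))), Rational(-27410, 3)) = Mul(Add(20164, Add(9, 153458)), Rational(-27410, 3)) = Mul(Add(20164, 153467), Rational(-27410, 3)) = Mul(173631, Rational(-27410, 3)) = -1586408570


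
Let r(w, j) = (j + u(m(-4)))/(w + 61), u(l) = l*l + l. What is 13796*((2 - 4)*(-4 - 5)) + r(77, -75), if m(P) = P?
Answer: 11423067/46 ≈ 2.4833e+5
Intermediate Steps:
u(l) = l + l² (u(l) = l² + l = l + l²)
r(w, j) = (12 + j)/(61 + w) (r(w, j) = (j - 4*(1 - 4))/(w + 61) = (j - 4*(-3))/(61 + w) = (j + 12)/(61 + w) = (12 + j)/(61 + w))
13796*((2 - 4)*(-4 - 5)) + r(77, -75) = 13796*((2 - 4)*(-4 - 5)) + (12 - 75)/(61 + 77) = 13796*(-2*(-9)) - 63/138 = 13796*18 + (1/138)*(-63) = 248328 - 21/46 = 11423067/46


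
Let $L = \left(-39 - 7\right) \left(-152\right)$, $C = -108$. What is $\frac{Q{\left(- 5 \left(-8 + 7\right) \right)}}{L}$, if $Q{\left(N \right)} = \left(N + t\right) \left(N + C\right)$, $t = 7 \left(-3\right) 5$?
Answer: $\frac{2575}{1748} \approx 1.4731$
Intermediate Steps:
$t = -105$ ($t = \left(-21\right) 5 = -105$)
$L = 6992$ ($L = \left(-46\right) \left(-152\right) = 6992$)
$Q{\left(N \right)} = \left(-108 + N\right) \left(-105 + N\right)$ ($Q{\left(N \right)} = \left(N - 105\right) \left(N - 108\right) = \left(-105 + N\right) \left(-108 + N\right) = \left(-108 + N\right) \left(-105 + N\right)$)
$\frac{Q{\left(- 5 \left(-8 + 7\right) \right)}}{L} = \frac{11340 + \left(- 5 \left(-8 + 7\right)\right)^{2} - 213 \left(- 5 \left(-8 + 7\right)\right)}{6992} = \left(11340 + \left(\left(-5\right) \left(-1\right)\right)^{2} - 213 \left(\left(-5\right) \left(-1\right)\right)\right) \frac{1}{6992} = \left(11340 + 5^{2} - 1065\right) \frac{1}{6992} = \left(11340 + 25 - 1065\right) \frac{1}{6992} = 10300 \cdot \frac{1}{6992} = \frac{2575}{1748}$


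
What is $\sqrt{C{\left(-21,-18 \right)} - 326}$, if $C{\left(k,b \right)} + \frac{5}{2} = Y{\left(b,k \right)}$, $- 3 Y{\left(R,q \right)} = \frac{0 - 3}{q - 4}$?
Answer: $\frac{i \sqrt{32854}}{10} \approx 18.126 i$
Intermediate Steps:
$Y{\left(R,q \right)} = \frac{1}{-4 + q}$ ($Y{\left(R,q \right)} = - \frac{\left(0 - 3\right) \frac{1}{q - 4}}{3} = - \frac{\left(-3\right) \frac{1}{-4 + q}}{3} = \frac{1}{-4 + q}$)
$C{\left(k,b \right)} = - \frac{5}{2} + \frac{1}{-4 + k}$
$\sqrt{C{\left(-21,-18 \right)} - 326} = \sqrt{\frac{22 - -105}{2 \left(-4 - 21\right)} - 326} = \sqrt{\frac{22 + 105}{2 \left(-25\right)} - 326} = \sqrt{\frac{1}{2} \left(- \frac{1}{25}\right) 127 - 326} = \sqrt{- \frac{127}{50} - 326} = \sqrt{- \frac{16427}{50}} = \frac{i \sqrt{32854}}{10}$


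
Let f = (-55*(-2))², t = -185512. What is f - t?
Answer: 197612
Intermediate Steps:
f = 12100 (f = 110² = 12100)
f - t = 12100 - 1*(-185512) = 12100 + 185512 = 197612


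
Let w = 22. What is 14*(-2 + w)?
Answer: 280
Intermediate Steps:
14*(-2 + w) = 14*(-2 + 22) = 14*20 = 280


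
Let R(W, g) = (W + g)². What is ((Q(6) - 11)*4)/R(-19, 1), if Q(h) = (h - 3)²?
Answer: -2/81 ≈ -0.024691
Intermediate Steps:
Q(h) = (-3 + h)²
((Q(6) - 11)*4)/R(-19, 1) = (((-3 + 6)² - 11)*4)/((-19 + 1)²) = ((3² - 11)*4)/((-18)²) = ((9 - 11)*4)/324 = -2*4*(1/324) = -8*1/324 = -2/81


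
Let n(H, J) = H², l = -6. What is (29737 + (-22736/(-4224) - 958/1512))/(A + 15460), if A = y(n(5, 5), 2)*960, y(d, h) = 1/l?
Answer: 494664769/254469600 ≈ 1.9439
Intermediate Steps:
y(d, h) = -⅙ (y(d, h) = 1/(-6) = -⅙)
A = -160 (A = -⅙*960 = -160)
(29737 + (-22736/(-4224) - 958/1512))/(A + 15460) = (29737 + (-22736/(-4224) - 958/1512))/(-160 + 15460) = (29737 + (-22736*(-1/4224) - 958*1/1512))/15300 = (29737 + (1421/264 - 479/756))*(1/15300) = (29737 + 78985/16632)*(1/15300) = (494664769/16632)*(1/15300) = 494664769/254469600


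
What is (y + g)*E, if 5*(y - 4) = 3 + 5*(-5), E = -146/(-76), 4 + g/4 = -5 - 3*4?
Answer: -15403/95 ≈ -162.14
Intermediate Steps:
g = -84 (g = -16 + 4*(-5 - 3*4) = -16 + 4*(-5 - 12) = -16 + 4*(-17) = -16 - 68 = -84)
E = 73/38 (E = -146*(-1/76) = 73/38 ≈ 1.9211)
y = -2/5 (y = 4 + (3 + 5*(-5))/5 = 4 + (3 - 25)/5 = 4 + (1/5)*(-22) = 4 - 22/5 = -2/5 ≈ -0.40000)
(y + g)*E = (-2/5 - 84)*(73/38) = -422/5*73/38 = -15403/95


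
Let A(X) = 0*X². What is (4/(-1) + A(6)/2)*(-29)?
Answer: 116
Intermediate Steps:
A(X) = 0
(4/(-1) + A(6)/2)*(-29) = (4/(-1) + 0/2)*(-29) = (4*(-1) + 0*(½))*(-29) = (-4 + 0)*(-29) = -4*(-29) = 116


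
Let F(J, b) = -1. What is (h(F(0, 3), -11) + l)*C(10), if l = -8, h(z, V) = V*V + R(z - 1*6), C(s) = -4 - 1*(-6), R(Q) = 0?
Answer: 226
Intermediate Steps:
C(s) = 2 (C(s) = -4 + 6 = 2)
h(z, V) = V² (h(z, V) = V*V + 0 = V² + 0 = V²)
(h(F(0, 3), -11) + l)*C(10) = ((-11)² - 8)*2 = (121 - 8)*2 = 113*2 = 226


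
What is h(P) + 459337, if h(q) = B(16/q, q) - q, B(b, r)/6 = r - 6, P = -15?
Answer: 459226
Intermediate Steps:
B(b, r) = -36 + 6*r (B(b, r) = 6*(r - 6) = 6*(-6 + r) = -36 + 6*r)
h(q) = -36 + 5*q (h(q) = (-36 + 6*q) - q = -36 + 5*q)
h(P) + 459337 = (-36 + 5*(-15)) + 459337 = (-36 - 75) + 459337 = -111 + 459337 = 459226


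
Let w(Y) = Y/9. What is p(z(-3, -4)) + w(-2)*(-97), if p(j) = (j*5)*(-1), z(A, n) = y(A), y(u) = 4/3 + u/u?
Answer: 89/9 ≈ 9.8889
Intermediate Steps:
y(u) = 7/3 (y(u) = 4*(⅓) + 1 = 4/3 + 1 = 7/3)
w(Y) = Y/9 (w(Y) = Y*(⅑) = Y/9)
z(A, n) = 7/3
p(j) = -5*j (p(j) = (5*j)*(-1) = -5*j)
p(z(-3, -4)) + w(-2)*(-97) = -5*7/3 + ((⅑)*(-2))*(-97) = -35/3 - 2/9*(-97) = -35/3 + 194/9 = 89/9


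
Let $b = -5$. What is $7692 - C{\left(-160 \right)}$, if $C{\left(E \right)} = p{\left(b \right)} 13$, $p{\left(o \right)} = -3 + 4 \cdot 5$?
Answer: $7471$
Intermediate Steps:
$p{\left(o \right)} = 17$ ($p{\left(o \right)} = -3 + 20 = 17$)
$C{\left(E \right)} = 221$ ($C{\left(E \right)} = 17 \cdot 13 = 221$)
$7692 - C{\left(-160 \right)} = 7692 - 221 = 7471$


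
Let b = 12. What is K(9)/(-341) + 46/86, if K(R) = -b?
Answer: 8359/14663 ≈ 0.57007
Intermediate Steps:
K(R) = -12 (K(R) = -1*12 = -12)
K(9)/(-341) + 46/86 = -12/(-341) + 46/86 = -12*(-1/341) + 46*(1/86) = 12/341 + 23/43 = 8359/14663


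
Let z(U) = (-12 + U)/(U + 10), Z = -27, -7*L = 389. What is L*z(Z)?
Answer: -15171/119 ≈ -127.49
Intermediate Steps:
L = -389/7 (L = -1/7*389 = -389/7 ≈ -55.571)
z(U) = (-12 + U)/(10 + U)
L*z(Z) = -389*(-12 - 27)/(7*(10 - 27)) = -389*(-39)/(7*(-17)) = -(-389)*(-39)/119 = -389/7*39/17 = -15171/119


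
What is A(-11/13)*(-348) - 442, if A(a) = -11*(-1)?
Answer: -4270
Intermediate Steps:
A(a) = 11
A(-11/13)*(-348) - 442 = 11*(-348) - 442 = -3828 - 442 = -4270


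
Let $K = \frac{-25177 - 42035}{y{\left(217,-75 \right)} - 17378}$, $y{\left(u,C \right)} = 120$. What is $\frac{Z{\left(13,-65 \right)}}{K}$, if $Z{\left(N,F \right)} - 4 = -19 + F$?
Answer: $- \frac{345160}{16803} \approx -20.542$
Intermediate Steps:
$Z{\left(N,F \right)} = -15 + F$ ($Z{\left(N,F \right)} = 4 + \left(-19 + F\right) = -15 + F$)
$K = \frac{33606}{8629}$ ($K = \frac{-25177 - 42035}{120 - 17378} = - \frac{67212}{-17258} = \left(-67212\right) \left(- \frac{1}{17258}\right) = \frac{33606}{8629} \approx 3.8945$)
$\frac{Z{\left(13,-65 \right)}}{K} = \frac{-15 - 65}{\frac{33606}{8629}} = \left(-80\right) \frac{8629}{33606} = - \frac{345160}{16803}$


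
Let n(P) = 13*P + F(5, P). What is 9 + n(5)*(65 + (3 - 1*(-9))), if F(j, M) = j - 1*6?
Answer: 4937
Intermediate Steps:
F(j, M) = -6 + j (F(j, M) = j - 6 = -6 + j)
n(P) = -1 + 13*P (n(P) = 13*P + (-6 + 5) = 13*P - 1 = -1 + 13*P)
9 + n(5)*(65 + (3 - 1*(-9))) = 9 + (-1 + 13*5)*(65 + (3 - 1*(-9))) = 9 + (-1 + 65)*(65 + (3 + 9)) = 9 + 64*(65 + 12) = 9 + 64*77 = 9 + 4928 = 4937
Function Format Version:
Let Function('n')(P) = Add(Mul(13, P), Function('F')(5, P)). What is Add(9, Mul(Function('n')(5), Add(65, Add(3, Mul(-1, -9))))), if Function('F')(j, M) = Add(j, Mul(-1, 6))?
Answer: 4937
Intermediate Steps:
Function('F')(j, M) = Add(-6, j) (Function('F')(j, M) = Add(j, -6) = Add(-6, j))
Function('n')(P) = Add(-1, Mul(13, P)) (Function('n')(P) = Add(Mul(13, P), Add(-6, 5)) = Add(Mul(13, P), -1) = Add(-1, Mul(13, P)))
Add(9, Mul(Function('n')(5), Add(65, Add(3, Mul(-1, -9))))) = Add(9, Mul(Add(-1, Mul(13, 5)), Add(65, Add(3, Mul(-1, -9))))) = Add(9, Mul(Add(-1, 65), Add(65, Add(3, 9)))) = Add(9, Mul(64, Add(65, 12))) = Add(9, Mul(64, 77)) = Add(9, 4928) = 4937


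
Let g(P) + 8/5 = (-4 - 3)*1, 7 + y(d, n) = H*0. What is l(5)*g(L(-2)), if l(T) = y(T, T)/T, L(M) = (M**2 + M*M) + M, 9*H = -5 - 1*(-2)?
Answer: 301/25 ≈ 12.040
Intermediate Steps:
H = -1/3 (H = (-5 - 1*(-2))/9 = (-5 + 2)/9 = (1/9)*(-3) = -1/3 ≈ -0.33333)
L(M) = M + 2*M**2 (L(M) = (M**2 + M**2) + M = 2*M**2 + M = M + 2*M**2)
y(d, n) = -7 (y(d, n) = -7 - 1/3*0 = -7 + 0 = -7)
l(T) = -7/T
g(P) = -43/5 (g(P) = -8/5 + (-4 - 3)*1 = -8/5 - 7*1 = -8/5 - 7 = -43/5)
l(5)*g(L(-2)) = -7/5*(-43/5) = 301/25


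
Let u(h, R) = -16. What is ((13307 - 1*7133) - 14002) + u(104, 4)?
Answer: -7844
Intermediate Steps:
((13307 - 1*7133) - 14002) + u(104, 4) = ((13307 - 1*7133) - 14002) - 16 = ((13307 - 7133) - 14002) - 16 = (6174 - 14002) - 16 = -7828 - 16 = -7844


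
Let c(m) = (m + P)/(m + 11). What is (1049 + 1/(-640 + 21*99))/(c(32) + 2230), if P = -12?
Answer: 32454508/69007245 ≈ 0.47031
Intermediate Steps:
c(m) = (-12 + m)/(11 + m) (c(m) = (m - 12)/(m + 11) = (-12 + m)/(11 + m))
(1049 + 1/(-640 + 21*99))/(c(32) + 2230) = (1049 + 1/(-640 + 21*99))/((-12 + 32)/(11 + 32) + 2230) = (1049 + 1/(-640 + 2079))/(20/43 + 2230) = (1049 + 1/1439)/((1/43)*20 + 2230) = (1049 + 1/1439)/(20/43 + 2230) = 1509512/(1439*(95910/43)) = (1509512/1439)*(43/95910) = 32454508/69007245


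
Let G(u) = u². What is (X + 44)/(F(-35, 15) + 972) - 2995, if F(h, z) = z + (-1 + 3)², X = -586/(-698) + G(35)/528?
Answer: -546918898043/182613552 ≈ -2995.0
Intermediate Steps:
X = 582229/184272 (X = -586/(-698) + 35²/528 = -586*(-1/698) + 1225*(1/528) = 293/349 + 1225/528 = 582229/184272 ≈ 3.1596)
F(h, z) = 4 + z (F(h, z) = z + 2² = z + 4 = 4 + z)
(X + 44)/(F(-35, 15) + 972) - 2995 = (582229/184272 + 44)/((4 + 15) + 972) - 2995 = 8690197/(184272*(19 + 972)) - 2995 = (8690197/184272)/991 - 2995 = (8690197/184272)*(1/991) - 2995 = 8690197/182613552 - 2995 = -546918898043/182613552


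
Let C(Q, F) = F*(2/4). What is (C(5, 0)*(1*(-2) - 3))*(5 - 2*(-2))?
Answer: 0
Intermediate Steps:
C(Q, F) = F/2 (C(Q, F) = F*(2*(¼)) = F*(½) = F/2)
(C(5, 0)*(1*(-2) - 3))*(5 - 2*(-2)) = (((½)*0)*(1*(-2) - 3))*(5 - 2*(-2)) = (0*(-2 - 3))*(5 + 4) = (0*(-5))*9 = 0*9 = 0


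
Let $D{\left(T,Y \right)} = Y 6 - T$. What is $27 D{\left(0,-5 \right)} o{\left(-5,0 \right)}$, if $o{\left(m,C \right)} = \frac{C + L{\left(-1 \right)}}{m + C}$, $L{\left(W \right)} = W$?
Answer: $-162$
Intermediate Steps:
$o{\left(m,C \right)} = \frac{-1 + C}{C + m}$ ($o{\left(m,C \right)} = \frac{C - 1}{m + C} = \frac{-1 + C}{C + m}$)
$D{\left(T,Y \right)} = - T + 6 Y$ ($D{\left(T,Y \right)} = 6 Y - T = - T + 6 Y$)
$27 D{\left(0,-5 \right)} o{\left(-5,0 \right)} = 27 \left(\left(-1\right) 0 + 6 \left(-5\right)\right) \frac{-1 + 0}{0 - 5} = 27 \left(0 - 30\right) \frac{1}{-5} \left(-1\right) = 27 \left(-30\right) \left(\left(- \frac{1}{5}\right) \left(-1\right)\right) = \left(-810\right) \frac{1}{5} = -162$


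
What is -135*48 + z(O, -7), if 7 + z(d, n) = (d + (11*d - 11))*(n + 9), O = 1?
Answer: -6485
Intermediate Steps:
z(d, n) = -7 + (-11 + 12*d)*(9 + n) (z(d, n) = -7 + (d + (11*d - 11))*(n + 9) = -7 + (d + (-11 + 11*d))*(9 + n) = -7 + (-11 + 12*d)*(9 + n))
-135*48 + z(O, -7) = -135*48 + (-106 - 11*(-7) + 108*1 + 12*1*(-7)) = -6480 + (-106 + 77 + 108 - 84) = -6480 - 5 = -6485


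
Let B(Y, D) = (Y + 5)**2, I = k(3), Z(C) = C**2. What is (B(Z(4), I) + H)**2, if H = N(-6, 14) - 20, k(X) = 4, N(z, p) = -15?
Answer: 164836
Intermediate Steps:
I = 4
B(Y, D) = (5 + Y)**2
H = -35 (H = -15 - 20 = -35)
(B(Z(4), I) + H)**2 = ((5 + 4**2)**2 - 35)**2 = ((5 + 16)**2 - 35)**2 = (21**2 - 35)**2 = (441 - 35)**2 = 406**2 = 164836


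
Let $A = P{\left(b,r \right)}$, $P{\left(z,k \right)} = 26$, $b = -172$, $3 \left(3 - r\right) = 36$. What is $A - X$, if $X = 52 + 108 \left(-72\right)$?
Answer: $7750$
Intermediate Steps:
$r = -9$ ($r = 3 - 12 = -9$)
$A = 26$
$X = -7724$ ($X = 52 - 7776 = -7724$)
$A - X = 26 - -7724 = 26 + 7724 = 7750$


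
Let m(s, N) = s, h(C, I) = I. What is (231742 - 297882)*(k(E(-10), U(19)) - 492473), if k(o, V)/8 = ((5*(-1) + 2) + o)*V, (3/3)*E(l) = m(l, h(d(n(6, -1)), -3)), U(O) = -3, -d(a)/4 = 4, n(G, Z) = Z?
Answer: 32551528540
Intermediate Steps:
d(a) = -16 (d(a) = -4*4 = -16)
E(l) = l
k(o, V) = 8*V*(-3 + o) (k(o, V) = 8*(((5*(-1) + 2) + o)*V) = 8*(((-5 + 2) + o)*V) = 8*((-3 + o)*V) = 8*(V*(-3 + o)) = 8*V*(-3 + o))
(231742 - 297882)*(k(E(-10), U(19)) - 492473) = (231742 - 297882)*(8*(-3)*(-3 - 10) - 492473) = -66140*(8*(-3)*(-13) - 492473) = -66140*(312 - 492473) = -66140*(-492161) = 32551528540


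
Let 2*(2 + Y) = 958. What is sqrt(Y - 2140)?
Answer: I*sqrt(1663) ≈ 40.78*I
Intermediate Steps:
Y = 477 (Y = -2 + (1/2)*958 = -2 + 479 = 477)
sqrt(Y - 2140) = sqrt(477 - 2140) = sqrt(-1663) = I*sqrt(1663)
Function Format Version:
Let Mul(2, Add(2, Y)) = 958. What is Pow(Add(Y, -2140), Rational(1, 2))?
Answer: Mul(I, Pow(1663, Rational(1, 2))) ≈ Mul(40.780, I)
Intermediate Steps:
Y = 477 (Y = Add(-2, Mul(Rational(1, 2), 958)) = Add(-2, 479) = 477)
Pow(Add(Y, -2140), Rational(1, 2)) = Pow(Add(477, -2140), Rational(1, 2)) = Pow(-1663, Rational(1, 2)) = Mul(I, Pow(1663, Rational(1, 2)))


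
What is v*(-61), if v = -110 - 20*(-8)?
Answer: -3050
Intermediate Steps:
v = 50 (v = -110 + 160 = 50)
v*(-61) = 50*(-61) = -3050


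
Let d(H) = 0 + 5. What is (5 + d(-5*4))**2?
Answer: 100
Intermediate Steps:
d(H) = 5
(5 + d(-5*4))**2 = (5 + 5)**2 = 10**2 = 100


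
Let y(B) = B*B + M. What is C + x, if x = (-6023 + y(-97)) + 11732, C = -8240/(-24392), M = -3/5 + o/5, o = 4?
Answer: 230482109/15245 ≈ 15119.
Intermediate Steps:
M = ⅕ (M = -3/5 + 4/5 = -3*⅕ + 4*(⅕) = -⅗ + ⅘ = ⅕ ≈ 0.20000)
C = 1030/3049 (C = -8240*(-1/24392) = 1030/3049 ≈ 0.33782)
y(B) = ⅕ + B² (y(B) = B*B + ⅕ = B² + ⅕ = ⅕ + B²)
x = 75591/5 (x = (-6023 + (⅕ + (-97)²)) + 11732 = (-6023 + (⅕ + 9409)) + 11732 = (-6023 + 47046/5) + 11732 = 16931/5 + 11732 = 75591/5 ≈ 15118.)
C + x = 1030/3049 + 75591/5 = 230482109/15245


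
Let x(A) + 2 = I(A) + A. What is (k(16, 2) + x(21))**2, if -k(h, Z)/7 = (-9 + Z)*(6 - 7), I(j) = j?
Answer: 81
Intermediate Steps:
k(h, Z) = -63 + 7*Z (k(h, Z) = -7*(-9 + Z)*(6 - 7) = -7*(-9 + Z)*(-1) = -7*(9 - Z) = -63 + 7*Z)
x(A) = -2 + 2*A (x(A) = -2 + (A + A) = -2 + 2*A)
(k(16, 2) + x(21))**2 = ((-63 + 7*2) + (-2 + 2*21))**2 = ((-63 + 14) + (-2 + 42))**2 = (-49 + 40)**2 = (-9)**2 = 81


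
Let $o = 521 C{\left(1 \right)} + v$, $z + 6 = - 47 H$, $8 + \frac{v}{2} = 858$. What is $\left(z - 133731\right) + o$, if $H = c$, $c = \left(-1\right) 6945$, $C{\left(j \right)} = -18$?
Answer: $185000$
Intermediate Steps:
$v = 1700$ ($v = -16 + 2 \cdot 858 = -16 + 1716 = 1700$)
$c = -6945$
$H = -6945$
$z = 326409$ ($z = -6 - -326415 = -6 + 326415 = 326409$)
$o = -7678$ ($o = 521 \left(-18\right) + 1700 = -9378 + 1700 = -7678$)
$\left(z - 133731\right) + o = \left(326409 - 133731\right) - 7678 = 192678 - 7678 = 185000$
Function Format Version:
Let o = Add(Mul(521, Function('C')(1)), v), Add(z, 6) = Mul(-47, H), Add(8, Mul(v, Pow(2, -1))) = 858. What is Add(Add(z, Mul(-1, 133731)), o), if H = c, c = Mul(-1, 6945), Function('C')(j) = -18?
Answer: 185000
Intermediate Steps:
v = 1700 (v = Add(-16, Mul(2, 858)) = Add(-16, 1716) = 1700)
c = -6945
H = -6945
z = 326409 (z = Add(-6, Mul(-47, -6945)) = Add(-6, 326415) = 326409)
o = -7678 (o = Add(Mul(521, -18), 1700) = Add(-9378, 1700) = -7678)
Add(Add(z, Mul(-1, 133731)), o) = Add(Add(326409, Mul(-1, 133731)), -7678) = Add(Add(326409, -133731), -7678) = Add(192678, -7678) = 185000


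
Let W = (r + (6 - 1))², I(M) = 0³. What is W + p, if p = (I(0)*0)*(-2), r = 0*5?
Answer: 25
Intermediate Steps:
I(M) = 0
r = 0
p = 0 (p = (0*0)*(-2) = 0*(-2) = 0)
W = 25 (W = (0 + (6 - 1))² = (0 + 5)² = 5² = 25)
W + p = 25 + 0 = 25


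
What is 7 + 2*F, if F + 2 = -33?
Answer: -63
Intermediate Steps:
F = -35 (F = -2 - 33 = -35)
7 + 2*F = 7 + 2*(-35) = 7 - 70 = -63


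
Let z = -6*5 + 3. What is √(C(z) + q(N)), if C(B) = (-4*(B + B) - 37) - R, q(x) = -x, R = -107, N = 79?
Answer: 3*√23 ≈ 14.387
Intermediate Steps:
z = -27 (z = -30 + 3 = -27)
C(B) = 70 - 8*B (C(B) = (-4*(B + B) - 37) - 1*(-107) = (-8*B - 37) + 107 = (-37 - 8*B) + 107 = 70 - 8*B)
√(C(z) + q(N)) = √((70 - 8*(-27)) - 1*79) = √((70 + 216) - 79) = √(286 - 79) = √207 = 3*√23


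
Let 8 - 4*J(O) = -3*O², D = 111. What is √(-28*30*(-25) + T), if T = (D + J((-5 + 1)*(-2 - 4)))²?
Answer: 5*√12721 ≈ 563.94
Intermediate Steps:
J(O) = 2 + 3*O²/4 (J(O) = 2 - (-3)*O²/4 = 2 + 3*O²/4)
T = 297025 (T = (111 + (2 + 3*((-5 + 1)*(-2 - 4))²/4))² = (111 + (2 + 3*(-4*(-6))²/4))² = (111 + (2 + (¾)*24²))² = (111 + (2 + (¾)*576))² = (111 + (2 + 432))² = (111 + 434)² = 545² = 297025)
√(-28*30*(-25) + T) = √(-28*30*(-25) + 297025) = √(-840*(-25) + 297025) = √(21000 + 297025) = √318025 = 5*√12721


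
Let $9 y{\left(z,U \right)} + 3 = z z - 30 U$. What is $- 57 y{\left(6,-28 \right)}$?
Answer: $-5529$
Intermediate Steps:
$y{\left(z,U \right)} = - \frac{1}{3} - \frac{10 U}{3} + \frac{z^{2}}{9}$ ($y{\left(z,U \right)} = - \frac{1}{3} + \frac{z z - 30 U}{9} = - \frac{1}{3} + \frac{z^{2} - 30 U}{9} = - \frac{1}{3} - \left(- \frac{z^{2}}{9} + \frac{10 U}{3}\right) = - \frac{1}{3} - \frac{10 U}{3} + \frac{z^{2}}{9}$)
$- 57 y{\left(6,-28 \right)} = - 57 \left(- \frac{1}{3} - - \frac{280}{3} + \frac{6^{2}}{9}\right) = - 57 \left(- \frac{1}{3} + \frac{280}{3} + \frac{1}{9} \cdot 36\right) = - 57 \left(- \frac{1}{3} + \frac{280}{3} + 4\right) = - 57 \cdot 97 = \left(-1\right) 5529 = -5529$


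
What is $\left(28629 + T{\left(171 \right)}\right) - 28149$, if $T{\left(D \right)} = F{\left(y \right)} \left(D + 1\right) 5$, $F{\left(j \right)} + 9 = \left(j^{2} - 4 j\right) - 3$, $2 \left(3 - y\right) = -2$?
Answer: $-9840$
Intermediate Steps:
$y = 4$ ($y = 3 - -1 = 3 + 1 = 4$)
$F{\left(j \right)} = -12 + j^{2} - 4 j$ ($F{\left(j \right)} = -9 - \left(3 - j^{2} + 4 j\right) = -12 + j^{2} - 4 j$)
$T{\left(D \right)} = -60 - 60 D$ ($T{\left(D \right)} = \left(-12 + 4^{2} - 16\right) \left(D + 1\right) 5 = \left(-12 + 16 - 16\right) \left(1 + D\right) 5 = - 12 \left(1 + D\right) 5 = \left(-12 - 12 D\right) 5 = -60 - 60 D$)
$\left(28629 + T{\left(171 \right)}\right) - 28149 = \left(28629 - 10320\right) - 28149 = 18309 - 28149 = -9840$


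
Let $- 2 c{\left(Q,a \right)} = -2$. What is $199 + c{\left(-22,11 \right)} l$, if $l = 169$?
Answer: $368$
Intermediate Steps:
$c{\left(Q,a \right)} = 1$ ($c{\left(Q,a \right)} = \left(- \frac{1}{2}\right) \left(-2\right) = 1$)
$199 + c{\left(-22,11 \right)} l = 199 + 1 \cdot 169 = 199 + 169 = 368$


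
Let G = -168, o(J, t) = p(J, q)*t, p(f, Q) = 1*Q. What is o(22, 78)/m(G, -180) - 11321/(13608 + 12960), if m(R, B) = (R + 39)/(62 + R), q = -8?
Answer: -586258067/1142424 ≈ -513.17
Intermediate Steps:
p(f, Q) = Q
o(J, t) = -8*t
m(R, B) = (39 + R)/(62 + R)
o(22, 78)/m(G, -180) - 11321/(13608 + 12960) = (-8*78)/(((39 - 168)/(62 - 168))) - 11321/(13608 + 12960) = -624/(-129/(-106)) - 11321/26568 = -624/((-1/106*(-129))) - 11321*1/26568 = -624/129/106 - 11321/26568 = -624*106/129 - 11321/26568 = -22048/43 - 11321/26568 = -586258067/1142424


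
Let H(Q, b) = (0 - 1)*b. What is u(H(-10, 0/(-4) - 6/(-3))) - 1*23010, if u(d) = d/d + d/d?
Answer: -23008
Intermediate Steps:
H(Q, b) = -b
u(d) = 2 (u(d) = 1 + 1 = 2)
u(H(-10, 0/(-4) - 6/(-3))) - 1*23010 = 2 - 1*23010 = 2 - 23010 = -23008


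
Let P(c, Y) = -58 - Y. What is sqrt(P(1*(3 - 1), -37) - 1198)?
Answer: I*sqrt(1219) ≈ 34.914*I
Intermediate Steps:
sqrt(P(1*(3 - 1), -37) - 1198) = sqrt((-58 - 1*(-37)) - 1198) = sqrt((-58 + 37) - 1198) = sqrt(-21 - 1198) = sqrt(-1219) = I*sqrt(1219)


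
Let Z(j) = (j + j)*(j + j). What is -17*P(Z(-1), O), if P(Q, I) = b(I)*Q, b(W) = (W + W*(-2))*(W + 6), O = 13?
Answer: 16796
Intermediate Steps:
Z(j) = 4*j² (Z(j) = (2*j)*(2*j) = 4*j²)
b(W) = -W*(6 + W) (b(W) = (W - 2*W)*(6 + W) = (-W)*(6 + W) = -W*(6 + W))
P(Q, I) = -I*Q*(6 + I) (P(Q, I) = (-I*(6 + I))*Q = -I*Q*(6 + I))
-17*P(Z(-1), O) = -(-17)*13*4*(-1)²*(6 + 13) = -(-17)*13*4*1*19 = -(-17)*13*4*19 = -17*(-988) = 16796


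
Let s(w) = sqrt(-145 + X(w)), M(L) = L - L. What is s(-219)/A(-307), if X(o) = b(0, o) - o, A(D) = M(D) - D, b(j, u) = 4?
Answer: sqrt(78)/307 ≈ 0.028768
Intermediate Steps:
M(L) = 0
A(D) = -D (A(D) = 0 - D = -D)
X(o) = 4 - o
s(w) = sqrt(-141 - w) (s(w) = sqrt(-145 + (4 - w)) = sqrt(-141 - w))
s(-219)/A(-307) = sqrt(-141 - 1*(-219))/((-1*(-307))) = sqrt(-141 + 219)/307 = sqrt(78)*(1/307) = sqrt(78)/307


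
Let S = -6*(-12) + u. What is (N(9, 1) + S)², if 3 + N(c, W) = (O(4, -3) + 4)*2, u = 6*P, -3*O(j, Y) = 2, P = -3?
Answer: 29929/9 ≈ 3325.4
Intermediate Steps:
O(j, Y) = -⅔ (O(j, Y) = -⅓*2 = -⅔)
u = -18 (u = 6*(-3) = -18)
N(c, W) = 11/3 (N(c, W) = -3 + (-⅔ + 4)*2 = -3 + (10/3)*2 = -3 + 20/3 = 11/3)
S = 54 (S = -6*(-12) - 18 = 72 - 18 = 54)
(N(9, 1) + S)² = (11/3 + 54)² = (173/3)² = 29929/9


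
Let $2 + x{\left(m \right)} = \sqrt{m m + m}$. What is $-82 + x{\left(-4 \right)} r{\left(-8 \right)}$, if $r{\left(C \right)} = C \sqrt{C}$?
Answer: $-82 + 32 i \sqrt{2} \left(1 - \sqrt{3}\right) \approx -82.0 - 33.129 i$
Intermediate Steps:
$r{\left(C \right)} = C^{\frac{3}{2}}$
$x{\left(m \right)} = -2 + \sqrt{m + m^{2}}$ ($x{\left(m \right)} = -2 + \sqrt{m m + m} = -2 + \sqrt{m^{2} + m} = -2 + \sqrt{m + m^{2}}$)
$-82 + x{\left(-4 \right)} r{\left(-8 \right)} = -82 + \left(-2 + \sqrt{- 4 \left(1 - 4\right)}\right) \left(-8\right)^{\frac{3}{2}} = -82 + \left(-2 + \sqrt{\left(-4\right) \left(-3\right)}\right) \left(- 16 i \sqrt{2}\right) = -82 + \left(-2 + \sqrt{12}\right) \left(- 16 i \sqrt{2}\right) = -82 + \left(-2 + 2 \sqrt{3}\right) \left(- 16 i \sqrt{2}\right) = -82 - 16 i \sqrt{2} \left(-2 + 2 \sqrt{3}\right)$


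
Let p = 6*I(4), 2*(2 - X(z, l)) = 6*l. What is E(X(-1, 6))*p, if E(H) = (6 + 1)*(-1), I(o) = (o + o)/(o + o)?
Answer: -42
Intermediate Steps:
I(o) = 1 (I(o) = (2*o)/((2*o)) = (2*o)*(1/(2*o)) = 1)
X(z, l) = 2 - 3*l
E(H) = -7 (E(H) = 7*(-1) = -7)
p = 6 (p = 6*1 = 6)
E(X(-1, 6))*p = -7*6 = -42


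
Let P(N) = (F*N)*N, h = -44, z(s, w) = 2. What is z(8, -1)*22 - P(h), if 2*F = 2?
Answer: -1892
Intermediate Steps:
F = 1 (F = (½)*2 = 1)
P(N) = N² (P(N) = (1*N)*N = N*N = N²)
z(8, -1)*22 - P(h) = 2*22 - 1*(-44)² = 44 - 1*1936 = 44 - 1936 = -1892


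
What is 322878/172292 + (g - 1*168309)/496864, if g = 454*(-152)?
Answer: 29884658507/21401423072 ≈ 1.3964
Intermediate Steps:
g = -69008
322878/172292 + (g - 1*168309)/496864 = 322878/172292 + (-69008 - 1*168309)/496864 = 322878*(1/172292) + (-69008 - 168309)*(1/496864) = 161439/86146 - 237317*1/496864 = 161439/86146 - 237317/496864 = 29884658507/21401423072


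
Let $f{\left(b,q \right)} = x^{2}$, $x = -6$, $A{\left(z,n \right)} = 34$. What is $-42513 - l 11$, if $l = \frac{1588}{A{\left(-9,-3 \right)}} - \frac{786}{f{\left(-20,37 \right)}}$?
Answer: $- \frac{4364233}{102} \approx -42787.0$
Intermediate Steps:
$f{\left(b,q \right)} = 36$ ($f{\left(b,q \right)} = \left(-6\right)^{2} = 36$)
$l = \frac{2537}{102}$ ($l = \frac{1588}{34} - \frac{786}{36} = 1588 \cdot \frac{1}{34} - \frac{131}{6} = \frac{794}{17} - \frac{131}{6} = \frac{2537}{102} \approx 24.873$)
$-42513 - l 11 = -42513 - \frac{2537}{102} \cdot 11 = -42513 - \frac{27907}{102} = - \frac{4364233}{102}$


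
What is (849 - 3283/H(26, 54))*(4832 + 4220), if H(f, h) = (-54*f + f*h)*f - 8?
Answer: 22799725/2 ≈ 1.1400e+7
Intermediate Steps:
H(f, h) = -8 + f*(-54*f + f*h) (H(f, h) = f*(-54*f + f*h) - 8 = -8 + f*(-54*f + f*h))
(849 - 3283/H(26, 54))*(4832 + 4220) = (849 - 3283/(-8 - 54*26**2 + 54*26**2))*(4832 + 4220) = (849 - 3283/(-8 - 54*676 + 54*676))*9052 = (849 - 3283/(-8 - 36504 + 36504))*9052 = (849 - 3283/(-8))*9052 = (849 - 3283*(-1/8))*9052 = (849 + 3283/8)*9052 = (10075/8)*9052 = 22799725/2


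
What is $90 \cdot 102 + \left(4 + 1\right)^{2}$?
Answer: $9205$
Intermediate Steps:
$90 \cdot 102 + \left(4 + 1\right)^{2} = 9180 + 5^{2} = 9180 + 25 = 9205$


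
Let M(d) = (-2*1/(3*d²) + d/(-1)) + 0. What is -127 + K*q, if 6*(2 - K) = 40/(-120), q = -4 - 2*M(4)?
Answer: -25619/216 ≈ -118.61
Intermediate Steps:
M(d) = -d - 2/(3*d²) (M(d) = (-2*1/(3*d²) + d*(-1)) + 0 = (-2*1/(3*d²) - d) + 0 = (-2/(3*d²) - d) + 0 = (-d - 2/(3*d²)) + 0 = -d - 2/(3*d²))
q = 49/12 (q = -4 - 2*(-1*4 - ⅔/4²) = -4 - 2*(-4 - ⅔*1/16) = -4 - 2*(-4 - 1/24) = -4 - 2*(-97/24) = -4 + 97/12 = 49/12 ≈ 4.0833)
K = 37/18 (K = 2 - 20/(3*(-120)) = 2 - 20*(-1)/(3*120) = 2 - ⅙*(-⅓) = 2 + 1/18 = 37/18 ≈ 2.0556)
-127 + K*q = -127 + (37/18)*(49/12) = -127 + 1813/216 = -25619/216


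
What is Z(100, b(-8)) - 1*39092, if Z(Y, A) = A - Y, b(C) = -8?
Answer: -39200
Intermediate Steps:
Z(100, b(-8)) - 1*39092 = (-8 - 1*100) - 1*39092 = (-8 - 100) - 39092 = -108 - 39092 = -39200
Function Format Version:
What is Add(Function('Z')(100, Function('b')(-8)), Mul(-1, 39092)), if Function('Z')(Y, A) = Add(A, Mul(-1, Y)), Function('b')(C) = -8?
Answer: -39200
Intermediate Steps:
Add(Function('Z')(100, Function('b')(-8)), Mul(-1, 39092)) = Add(Add(-8, Mul(-1, 100)), Mul(-1, 39092)) = Add(Add(-8, -100), -39092) = Add(-108, -39092) = -39200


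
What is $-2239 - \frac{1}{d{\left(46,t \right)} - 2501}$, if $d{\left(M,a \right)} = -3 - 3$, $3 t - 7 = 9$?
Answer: $- \frac{5613172}{2507} \approx -2239.0$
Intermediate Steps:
$t = \frac{16}{3}$ ($t = \frac{7}{3} + \frac{1}{3} \cdot 9 = \frac{7}{3} + 3 = \frac{16}{3} \approx 5.3333$)
$d{\left(M,a \right)} = -6$
$-2239 - \frac{1}{d{\left(46,t \right)} - 2501} = -2239 - \frac{1}{-6 - 2501} = -2239 - \frac{1}{-2507} = -2239 - - \frac{1}{2507} = -2239 + \frac{1}{2507} = - \frac{5613172}{2507}$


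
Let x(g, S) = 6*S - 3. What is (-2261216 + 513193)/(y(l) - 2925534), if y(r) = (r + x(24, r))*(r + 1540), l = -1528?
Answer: 1748023/3053922 ≈ 0.57239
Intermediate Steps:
x(g, S) = -3 + 6*S
y(r) = (-3 + 7*r)*(1540 + r) (y(r) = (r + (-3 + 6*r))*(r + 1540) = (-3 + 7*r)*(1540 + r))
(-2261216 + 513193)/(y(l) - 2925534) = (-2261216 + 513193)/((-4620 + 7*(-1528)**2 + 10777*(-1528)) - 2925534) = -1748023/((-4620 + 7*2334784 - 16467256) - 2925534) = -1748023/((-4620 + 16343488 - 16467256) - 2925534) = -1748023/(-128388 - 2925534) = -1748023/(-3053922) = -1748023*(-1/3053922) = 1748023/3053922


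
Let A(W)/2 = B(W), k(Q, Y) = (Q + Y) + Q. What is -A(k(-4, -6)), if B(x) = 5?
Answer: -10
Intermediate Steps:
k(Q, Y) = Y + 2*Q
A(W) = 10 (A(W) = 2*5 = 10)
-A(k(-4, -6)) = -1*10 = -10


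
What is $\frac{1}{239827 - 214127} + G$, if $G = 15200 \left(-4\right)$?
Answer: $- \frac{1562559999}{25700} \approx -60800.0$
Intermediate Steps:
$G = -60800$
$\frac{1}{239827 - 214127} + G = \frac{1}{239827 - 214127} - 60800 = \frac{1}{25700} - 60800 = - \frac{1562559999}{25700}$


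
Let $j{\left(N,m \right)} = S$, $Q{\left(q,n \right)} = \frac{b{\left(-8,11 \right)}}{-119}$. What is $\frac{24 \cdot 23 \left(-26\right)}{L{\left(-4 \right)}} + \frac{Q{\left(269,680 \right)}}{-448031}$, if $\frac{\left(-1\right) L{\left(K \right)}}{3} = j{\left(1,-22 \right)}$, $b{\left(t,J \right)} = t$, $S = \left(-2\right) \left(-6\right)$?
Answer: $\frac{63765564020}{159947067} \approx 398.67$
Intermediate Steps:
$S = 12$
$Q{\left(q,n \right)} = \frac{8}{119}$ ($Q{\left(q,n \right)} = - \frac{8}{-119} = \left(-8\right) \left(- \frac{1}{119}\right) = \frac{8}{119}$)
$j{\left(N,m \right)} = 12$
$L{\left(K \right)} = -36$ ($L{\left(K \right)} = \left(-3\right) 12 = -36$)
$\frac{24 \cdot 23 \left(-26\right)}{L{\left(-4 \right)}} + \frac{Q{\left(269,680 \right)}}{-448031} = \frac{24 \cdot 23 \left(-26\right)}{-36} + \frac{8}{119 \left(-448031\right)} = 552 \left(-26\right) \left(- \frac{1}{36}\right) + \frac{8}{119} \left(- \frac{1}{448031}\right) = \left(-14352\right) \left(- \frac{1}{36}\right) - \frac{8}{53315689} = \frac{1196}{3} - \frac{8}{53315689} = \frac{63765564020}{159947067}$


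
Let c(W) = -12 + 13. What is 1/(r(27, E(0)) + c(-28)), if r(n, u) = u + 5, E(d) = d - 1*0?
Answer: ⅙ ≈ 0.16667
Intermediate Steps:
E(d) = d (E(d) = d + 0 = d)
c(W) = 1
r(n, u) = 5 + u
1/(r(27, E(0)) + c(-28)) = 1/((5 + 0) + 1) = 1/(5 + 1) = 1/6 = ⅙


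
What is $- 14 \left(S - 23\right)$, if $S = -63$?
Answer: $1204$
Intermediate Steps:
$- 14 \left(S - 23\right) = - 14 \left(-63 - 23\right) = \left(-14\right) \left(-86\right) = 1204$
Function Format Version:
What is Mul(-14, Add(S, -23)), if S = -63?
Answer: 1204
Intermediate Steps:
Mul(-14, Add(S, -23)) = Mul(-14, Add(-63, -23)) = Mul(-14, -86) = 1204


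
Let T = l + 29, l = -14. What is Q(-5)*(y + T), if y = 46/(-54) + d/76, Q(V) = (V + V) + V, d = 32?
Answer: -37370/171 ≈ -218.54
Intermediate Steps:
Q(V) = 3*V (Q(V) = 2*V + V = 3*V)
T = 15 (T = -14 + 29 = 15)
y = -221/513 (y = 46/(-54) + 32/76 = 46*(-1/54) + 32*(1/76) = -23/27 + 8/19 = -221/513 ≈ -0.43080)
Q(-5)*(y + T) = (3*(-5))*(-221/513 + 15) = -15*7474/513 = -37370/171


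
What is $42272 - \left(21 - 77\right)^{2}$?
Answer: $39136$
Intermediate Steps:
$42272 - \left(21 - 77\right)^{2} = 42272 - \left(-56\right)^{2} = 42272 - 3136 = 39136$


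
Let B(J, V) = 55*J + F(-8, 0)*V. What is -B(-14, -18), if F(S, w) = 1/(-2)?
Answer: 761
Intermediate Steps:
F(S, w) = -½
B(J, V) = 55*J - V/2
-B(-14, -18) = -(55*(-14) - ½*(-18)) = -(-770 + 9) = -1*(-761) = 761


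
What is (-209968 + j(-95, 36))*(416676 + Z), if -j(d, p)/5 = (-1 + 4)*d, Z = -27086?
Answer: -81246267370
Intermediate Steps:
j(d, p) = -15*d (j(d, p) = -5*(-1 + 4)*d = -15*d)
(-209968 + j(-95, 36))*(416676 + Z) = (-209968 - 15*(-95))*(416676 - 27086) = (-209968 + 1425)*389590 = -208543*389590 = -81246267370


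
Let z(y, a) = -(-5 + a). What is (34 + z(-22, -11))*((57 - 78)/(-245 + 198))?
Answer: 1050/47 ≈ 22.340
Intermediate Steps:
z(y, a) = 5 - a
(34 + z(-22, -11))*((57 - 78)/(-245 + 198)) = (34 + (5 - 1*(-11)))*((57 - 78)/(-245 + 198)) = (34 + (5 + 11))*(-21/(-47)) = (34 + 16)*(-21*(-1/47)) = 50*(21/47) = 1050/47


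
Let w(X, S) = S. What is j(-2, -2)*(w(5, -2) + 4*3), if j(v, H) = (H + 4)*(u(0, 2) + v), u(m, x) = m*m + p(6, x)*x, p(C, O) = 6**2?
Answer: 1400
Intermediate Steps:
p(C, O) = 36
u(m, x) = m**2 + 36*x (u(m, x) = m*m + 36*x = m**2 + 36*x)
j(v, H) = (4 + H)*(72 + v) (j(v, H) = (H + 4)*((0**2 + 36*2) + v) = (4 + H)*((0 + 72) + v) = (4 + H)*(72 + v))
j(-2, -2)*(w(5, -2) + 4*3) = (288 + 4*(-2) + 72*(-2) - 2*(-2))*(-2 + 4*3) = (288 - 8 - 144 + 4)*(-2 + 12) = 140*10 = 1400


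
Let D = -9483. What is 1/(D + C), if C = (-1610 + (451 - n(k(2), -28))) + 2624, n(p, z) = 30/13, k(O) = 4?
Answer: -13/104264 ≈ -0.00012468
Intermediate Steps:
n(p, z) = 30/13 (n(p, z) = 30*(1/13) = 30/13)
C = 19015/13 (C = (-1610 + (451 - 1*30/13)) + 2624 = (-1610 + (451 - 30/13)) + 2624 = (-1610 + 5833/13) + 2624 = -15097/13 + 2624 = 19015/13 ≈ 1462.7)
1/(D + C) = 1/(-9483 + 19015/13) = 1/(-104264/13) = -13/104264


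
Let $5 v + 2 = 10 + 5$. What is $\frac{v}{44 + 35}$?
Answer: $\frac{13}{395} \approx 0.032911$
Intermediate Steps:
$v = \frac{13}{5}$ ($v = - \frac{2}{5} + \frac{10 + 5}{5} = - \frac{2}{5} + \frac{1}{5} \cdot 15 = - \frac{2}{5} + 3 = \frac{13}{5} \approx 2.6$)
$\frac{v}{44 + 35} = \frac{1}{44 + 35} \cdot \frac{13}{5} = \frac{1}{79} \cdot \frac{13}{5} = \frac{13}{395}$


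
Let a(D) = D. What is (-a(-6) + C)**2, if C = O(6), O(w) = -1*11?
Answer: 25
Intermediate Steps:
O(w) = -11
C = -11
(-a(-6) + C)**2 = (-1*(-6) - 11)**2 = (6 - 11)**2 = (-5)**2 = 25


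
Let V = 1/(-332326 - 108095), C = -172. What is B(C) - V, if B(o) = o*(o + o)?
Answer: 26058829729/440421 ≈ 59168.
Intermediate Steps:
V = -1/440421 (V = 1/(-440421) = -1/440421 ≈ -2.2706e-6)
B(o) = 2*o² (B(o) = o*(2*o) = 2*o²)
B(C) - V = 2*(-172)² - 1*(-1/440421) = 2*29584 + 1/440421 = 59168 + 1/440421 = 26058829729/440421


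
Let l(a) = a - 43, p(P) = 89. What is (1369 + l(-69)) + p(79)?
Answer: 1346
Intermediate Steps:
l(a) = -43 + a
(1369 + l(-69)) + p(79) = (1369 + (-43 - 69)) + 89 = (1369 - 112) + 89 = 1257 + 89 = 1346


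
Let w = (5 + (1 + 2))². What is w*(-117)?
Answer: -7488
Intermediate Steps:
w = 64 (w = (5 + 3)² = 8² = 64)
w*(-117) = 64*(-117) = -7488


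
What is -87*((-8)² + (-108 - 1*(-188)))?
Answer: -12528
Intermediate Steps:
-87*((-8)² + (-108 - 1*(-188))) = -87*(64 + (-108 + 188)) = -87*(64 + 80) = -87*144 = -12528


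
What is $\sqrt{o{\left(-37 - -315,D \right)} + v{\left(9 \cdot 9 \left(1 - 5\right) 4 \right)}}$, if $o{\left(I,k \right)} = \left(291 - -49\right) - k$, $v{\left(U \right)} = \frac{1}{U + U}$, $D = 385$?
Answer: $\frac{i \sqrt{233282}}{72} \approx 6.7082 i$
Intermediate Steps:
$v{\left(U \right)} = \frac{1}{2 U}$
$o{\left(I,k \right)} = 340 - k$ ($o{\left(I,k \right)} = \left(291 + 49\right) - k = 340 - k$)
$\sqrt{o{\left(-37 - -315,D \right)} + v{\left(9 \cdot 9 \left(1 - 5\right) 4 \right)}} = \sqrt{\left(340 - 385\right) + \frac{1}{2 \cdot 9 \cdot 9 \left(1 - 5\right) 4}} = \sqrt{\left(340 - 385\right) + \frac{1}{2 \cdot 81 \left(\left(-4\right) 4\right)}} = \sqrt{-45 + \frac{1}{2 \cdot 81 \left(-16\right)}} = \sqrt{-45 + \frac{1}{2 \left(-1296\right)}} = \sqrt{-45 + \frac{1}{2} \left(- \frac{1}{1296}\right)} = \sqrt{-45 - \frac{1}{2592}} = \sqrt{- \frac{116641}{2592}} = \frac{i \sqrt{233282}}{72}$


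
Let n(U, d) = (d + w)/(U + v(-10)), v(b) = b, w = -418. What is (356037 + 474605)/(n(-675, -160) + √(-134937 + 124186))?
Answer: 328876087060/5044972059 - 389757992450*I*√10751/5044972059 ≈ 65.189 - 8010.5*I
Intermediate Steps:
n(U, d) = (-418 + d)/(-10 + U) (n(U, d) = (d - 418)/(U - 10) = (-418 + d)/(-10 + U))
(356037 + 474605)/(n(-675, -160) + √(-134937 + 124186)) = (356037 + 474605)/((-418 - 160)/(-10 - 675) + √(-134937 + 124186)) = 830642/(-578/(-685) + √(-10751)) = 830642/(-1/685*(-578) + I*√10751) = 830642/(578/685 + I*√10751)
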